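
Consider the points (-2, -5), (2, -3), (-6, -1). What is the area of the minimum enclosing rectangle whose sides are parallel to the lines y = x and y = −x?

In coordinates u = x + y, v = x − y the rectangle is axis-aligned; the map (x,y)→(u,v) scales areas by 2.
u-values: -7, -1, -7; range = -1 − (-7) = 6.
v-values: 3, 5, -5; range = 5 − (-5) = 10.
Area = (6 × 10) / 2 = 30.

30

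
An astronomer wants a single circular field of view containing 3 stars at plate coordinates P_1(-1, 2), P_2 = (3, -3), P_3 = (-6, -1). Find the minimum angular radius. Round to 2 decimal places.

Side lengths²: P_1P_2² = 41, P_1P_3² = 34, P_2P_3² = 85.
Since P_2P_3² = 85 ≥ 41 + 34 = 75, the angle opposite P_2P_3 is not acute, so the smallest enclosing circle has P_2P_3 as diameter.
Centre = midpoint of P_2P_3 = (-1.5, -2), r² = 85/4 = 21.25.
r = √(21.25) ≈ 4.61.

4.61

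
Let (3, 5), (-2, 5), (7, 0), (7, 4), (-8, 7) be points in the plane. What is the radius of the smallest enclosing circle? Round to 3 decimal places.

A smallest enclosing disk is always determined by at most three of the input points on its boundary.
The farthest pair is (7, 0)–(-8, 7) with squared distance 274. The circle on this segment as diameter has centre (-0.5, 3.5) and r² = 274/4 = 68.5.
Check (3, 5): distance² to centre = 14.5 ≤ 68.5, so it lies inside.
All remaining points lie in this disk, and no smaller disk contains both endpoints, so this is the minimum enclosing circle.
r = √(68.5) ≈ 8.276.

8.276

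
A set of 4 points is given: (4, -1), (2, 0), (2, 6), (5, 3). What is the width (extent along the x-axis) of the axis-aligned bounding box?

3

max x = 5, min x = 2, so width = 3.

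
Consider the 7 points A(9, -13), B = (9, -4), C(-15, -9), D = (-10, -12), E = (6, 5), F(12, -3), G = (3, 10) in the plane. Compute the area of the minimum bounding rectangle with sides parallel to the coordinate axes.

x ranges over [-15, 12], width 27.
y ranges over [-13, 10], height 23.
Area = 27 × 23 = 621.

621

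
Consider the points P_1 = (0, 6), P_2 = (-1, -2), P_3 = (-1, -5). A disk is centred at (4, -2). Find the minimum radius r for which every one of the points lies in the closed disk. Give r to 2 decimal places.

8.94

The required radius is the distance from (4, -2) to the farthest point.
Squared distances: 80, 25, 34.
Maximum is 80, attained at P_1.
r = √80 ≈ 8.94.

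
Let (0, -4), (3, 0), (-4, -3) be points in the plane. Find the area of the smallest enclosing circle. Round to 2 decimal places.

Call the three points A, B, C in the order given.
Side lengths²: AB² = 25, AC² = 17, BC² = 58.
Since BC² = 58 ≥ 25 + 17 = 42, the angle opposite BC is not acute, so the smallest enclosing circle has BC as diameter.
Centre = midpoint of BC = (-0.5, -1.5), r² = 58/4 = 14.5.
Area = π·r² = π·14.5 ≈ 45.55.

45.55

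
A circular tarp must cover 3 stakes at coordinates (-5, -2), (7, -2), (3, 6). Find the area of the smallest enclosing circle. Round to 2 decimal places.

125.66

Call the three points A, B, C in the order given.
Side lengths²: AB² = 144, AC² = 128, BC² = 80.
Since AB² = 144 < 128 + 80 = 208, the triangle is acute, so the smallest enclosing circle is the circumcircle.
Circumcentre = (1, 0), r² = 40.
Area = π·r² = π·40 ≈ 125.66.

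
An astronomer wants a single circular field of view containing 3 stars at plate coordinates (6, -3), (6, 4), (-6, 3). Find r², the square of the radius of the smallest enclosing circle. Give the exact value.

Call the three points A, B, C in the order given.
Side lengths²: AB² = 49, AC² = 180, BC² = 145.
Since AC² = 180 < 145 + 49 = 194, the triangle is acute, so the smallest enclosing circle is the circumcircle.
Circumcentre = (0.25, 0.5), r² = 45.3125.

45.3125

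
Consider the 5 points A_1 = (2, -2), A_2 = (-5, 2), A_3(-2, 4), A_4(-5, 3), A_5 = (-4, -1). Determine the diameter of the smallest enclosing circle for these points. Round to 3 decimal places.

8.602

By Welzl's lemma the MEC is supported by two points (diametrically opposite) or three points (on a circumcircle).
The farthest pair is A_1–A_4 with squared distance 74. The circle on this segment as diameter has centre (-1.5, 0.5) and r² = 74/4 = 18.5.
Check A_2: distance² to centre = 14.5 ≤ 18.5, so it lies inside.
All remaining points lie in this disk, and no smaller disk contains both endpoints, so this is the minimum enclosing circle.
Diameter = 2r = 2√(18.5) ≈ 8.602.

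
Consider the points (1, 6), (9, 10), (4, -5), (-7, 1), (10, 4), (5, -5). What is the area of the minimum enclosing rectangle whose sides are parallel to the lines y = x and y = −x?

In coordinates u = x + y, v = x − y the rectangle is axis-aligned; the map (x,y)→(u,v) scales areas by 2.
u-values: 7, 19, -1, -6, 14, 0; range = 19 − (-6) = 25.
v-values: -5, -1, 9, -8, 6, 10; range = 10 − (-8) = 18.
Area = (25 × 18) / 2 = 225.

225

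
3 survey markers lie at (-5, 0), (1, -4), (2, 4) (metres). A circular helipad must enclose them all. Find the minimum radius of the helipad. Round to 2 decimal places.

Call the three points A, B, C in the order given.
Side lengths²: AB² = 52, AC² = 65, BC² = 65.
Since BC² = 65 < 65 + 52 = 117, the triangle is acute, so the smallest enclosing circle is the circumcircle.
Circumcentre = (-0.5, 0.25), r² = 20.3125.
r = √(20.3125) ≈ 4.51.

4.51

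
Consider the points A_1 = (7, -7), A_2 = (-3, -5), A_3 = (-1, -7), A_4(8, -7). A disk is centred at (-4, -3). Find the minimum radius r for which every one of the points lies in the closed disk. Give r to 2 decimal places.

The required radius is the distance from (-4, -3) to the farthest point.
Squared distances: 137, 5, 25, 160.
Maximum is 160, attained at A_4.
r = √160 ≈ 12.65.

12.65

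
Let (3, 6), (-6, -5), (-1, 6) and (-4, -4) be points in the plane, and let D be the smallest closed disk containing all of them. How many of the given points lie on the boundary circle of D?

The minimum enclosing circle of a finite set is fixed by two of the points (as a diameter) or three (as a circumcircle).
The farthest pair is (3, 6)–(-6, -5) with squared distance 202. The circle on this segment as diameter has centre (-1.5, 0.5) and r² = 202/4 = 50.5.
Check (-1, 6): distance² to centre = 30.5 ≤ 50.5, so it lies inside.
All remaining points lie in this disk, and no smaller disk contains both endpoints, so this is the minimum enclosing circle.
The points at distance exactly r from the centre are (3, 6), (-6, -5) — 2 points.

2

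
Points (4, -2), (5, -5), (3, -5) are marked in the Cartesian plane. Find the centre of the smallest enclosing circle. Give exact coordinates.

(4, -11/3)

Call the three points A, B, C in the order given.
Side lengths²: AB² = 10, AC² = 10, BC² = 4.
Since AC² = 10 < 10 + 4 = 14, the triangle is acute, so the smallest enclosing circle is the circumcircle.
Circumcentre = (4, -11/3), r² = 25/9.
Centre = (4, -11/3).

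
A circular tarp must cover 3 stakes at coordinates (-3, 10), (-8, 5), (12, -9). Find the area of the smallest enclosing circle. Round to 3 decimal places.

Call the three points A, B, C in the order given.
Side lengths²: AB² = 50, AC² = 586, BC² = 596.
Since BC² = 596 < 586 + 50 = 636, the triangle is acute, so the smallest enclosing circle is the circumcircle.
Circumcentre = (48/17, -14/17), r² = 43657/289.
Area = π·r² = π·43657/289 ≈ 474.576.

474.576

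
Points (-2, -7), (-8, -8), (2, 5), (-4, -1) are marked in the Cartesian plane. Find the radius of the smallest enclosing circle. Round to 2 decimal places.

By Welzl's lemma the MEC is supported by two points (diametrically opposite) or three points (on a circumcircle).
The farthest pair is (-8, -8)–(2, 5) with squared distance 269. The circle on this segment as diameter has centre (-3, -1.5) and r² = 269/4 = 67.25.
Check (-2, -7): distance² to centre = 31.25 ≤ 67.25, so it lies inside.
All remaining points lie in this disk, and no smaller disk contains both endpoints, so this is the minimum enclosing circle.
r = √(67.25) ≈ 8.20.

8.20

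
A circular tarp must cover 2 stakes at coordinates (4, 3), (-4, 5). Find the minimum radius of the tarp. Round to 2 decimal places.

4.12

The smallest circle enclosing two points has them as diameter endpoints.
Centre = midpoint = (0, 4); r² = |(4, 3)−(-4, 5)|²/4 = 68/4 = 17.
r = √17 ≈ 4.12.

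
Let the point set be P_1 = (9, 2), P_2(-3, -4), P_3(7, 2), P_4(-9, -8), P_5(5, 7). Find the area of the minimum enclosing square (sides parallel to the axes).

324

The bounding box has width 18 and height 15.
An axis-aligned square enclosing the set must have side ≥ max(width, height).
So the minimum side is max(18, 15) = 18.
Area = 18² = 324.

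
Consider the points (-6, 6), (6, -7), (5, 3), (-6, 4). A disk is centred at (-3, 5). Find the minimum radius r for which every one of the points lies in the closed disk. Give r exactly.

The required radius is the distance from (-3, 5) to the farthest point.
Squared distances: 10, 225, 68, 10.
Maximum is 225, attained at (6, -7).
r = √225 = 15.

15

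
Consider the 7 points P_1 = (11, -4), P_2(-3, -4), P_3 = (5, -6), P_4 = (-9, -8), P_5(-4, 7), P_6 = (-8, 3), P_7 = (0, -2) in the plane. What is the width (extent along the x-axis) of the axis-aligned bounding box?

20

max x = 11, min x = -9, so width = 20.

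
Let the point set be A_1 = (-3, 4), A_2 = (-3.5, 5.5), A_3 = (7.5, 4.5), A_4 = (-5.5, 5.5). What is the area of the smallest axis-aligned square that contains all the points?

169

The bounding box has width 13 and height 1.5.
An axis-aligned square enclosing the set must have side ≥ max(width, height).
So the minimum side is max(13, 1.5) = 13.
Area = 13² = 169.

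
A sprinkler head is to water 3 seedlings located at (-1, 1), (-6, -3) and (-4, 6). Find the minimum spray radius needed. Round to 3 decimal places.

4.610

Call the three points A, B, C in the order given.
Side lengths²: AB² = 41, AC² = 34, BC² = 85.
Since BC² = 85 ≥ 41 + 34 = 75, the angle opposite BC is not acute, so the smallest enclosing circle has BC as diameter.
Centre = midpoint of BC = (-5, 1.5), r² = 85/4 = 21.25.
r = √(21.25) ≈ 4.610.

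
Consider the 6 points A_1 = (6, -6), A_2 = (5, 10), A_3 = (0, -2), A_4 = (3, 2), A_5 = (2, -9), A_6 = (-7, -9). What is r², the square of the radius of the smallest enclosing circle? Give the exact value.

By Welzl's lemma the MEC is supported by two points (diametrically opposite) or three points (on a circumcircle).
The farthest pair is A_2–A_6 with squared distance 505. The circle on this segment as diameter has centre (-1, 0.5) and r² = 505/4 = 126.25.
Check A_1: distance² to centre = 91.25 ≤ 126.25, so it lies inside.
All remaining points lie in this disk, and no smaller disk contains both endpoints, so this is the minimum enclosing circle.

126.25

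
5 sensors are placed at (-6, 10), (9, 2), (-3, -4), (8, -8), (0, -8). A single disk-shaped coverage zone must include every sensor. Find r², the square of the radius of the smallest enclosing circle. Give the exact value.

The minimum enclosing circle of a finite set is fixed by two of the points (as a diameter) or three (as a circumcircle).
The farthest pair is (-6, 10)–(8, -8) with squared distance 520. The circle on this segment as diameter has centre (1, 1) and r² = 520/4 = 130.
Check (9, 2): distance² to centre = 65 ≤ 130, so it lies inside.
All remaining points lie in this disk, and no smaller disk contains both endpoints, so this is the minimum enclosing circle.

130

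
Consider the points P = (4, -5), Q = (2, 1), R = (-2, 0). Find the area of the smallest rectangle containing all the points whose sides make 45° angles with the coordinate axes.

27.5

In coordinates u = x + y, v = x − y the rectangle is axis-aligned; the map (x,y)→(u,v) scales areas by 2.
u-values: -1, 3, -2; range = 3 − (-2) = 5.
v-values: 9, 1, -2; range = 9 − (-2) = 11.
Area = (5 × 11) / 2 = 27.5.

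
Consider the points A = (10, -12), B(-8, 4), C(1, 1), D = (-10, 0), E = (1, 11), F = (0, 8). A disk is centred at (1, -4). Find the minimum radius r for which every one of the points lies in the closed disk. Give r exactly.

The required radius is the distance from (1, -4) to the farthest point.
Squared distances: 145, 145, 25, 137, 225, 145.
Maximum is 225, attained at E.
r = √225 = 15.

15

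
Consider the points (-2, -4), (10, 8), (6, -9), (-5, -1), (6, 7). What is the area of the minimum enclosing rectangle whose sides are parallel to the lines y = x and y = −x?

228

In coordinates u = x + y, v = x − y the rectangle is axis-aligned; the map (x,y)→(u,v) scales areas by 2.
u-values: -6, 18, -3, -6, 13; range = 18 − (-6) = 24.
v-values: 2, 2, 15, -4, -1; range = 15 − (-4) = 19.
Area = (24 × 19) / 2 = 228.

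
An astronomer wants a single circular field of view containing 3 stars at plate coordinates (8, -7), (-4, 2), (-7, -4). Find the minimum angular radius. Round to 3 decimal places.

7.774

Call the three points A, B, C in the order given.
Side lengths²: AB² = 225, AC² = 234, BC² = 45.
Since AC² = 234 < 225 + 45 = 270, the triangle is acute, so the smallest enclosing circle is the circumcircle.
Circumcentre = (17/22, -91/22), r² = 14625/242.
r = √(14625/242) ≈ 7.774.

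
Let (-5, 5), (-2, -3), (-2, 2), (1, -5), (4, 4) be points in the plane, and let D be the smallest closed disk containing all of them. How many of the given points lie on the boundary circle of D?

3

The minimum enclosing circle of a finite set is fixed by two of the points (as a diameter) or three (as a circumcircle).
The minimum enclosing circle is determined by three boundary points: (-5, 5), (1, -5), (4, 4).
Their circumcentre is (-13/14, 9/14) with r² = 3485/98.
The farthest remaining point (-2, -3) is at distance² 1413/98 ≤ 3485/98.
The points at distance exactly r from the centre are (-5, 5), (1, -5), (4, 4) — 3 points.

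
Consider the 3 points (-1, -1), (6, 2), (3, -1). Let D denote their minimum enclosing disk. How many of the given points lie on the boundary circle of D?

2

Call the three points A, B, C in the order given.
Side lengths²: AB² = 58, AC² = 16, BC² = 18.
Since AB² = 58 ≥ 18 + 16 = 34, the angle opposite AB is not acute, so the smallest enclosing circle has AB as diameter.
Centre = midpoint of AB = (2.5, 0.5), r² = 58/4 = 14.5.
The points at distance exactly r from the centre are (-1, -1), (6, 2) — 2 points.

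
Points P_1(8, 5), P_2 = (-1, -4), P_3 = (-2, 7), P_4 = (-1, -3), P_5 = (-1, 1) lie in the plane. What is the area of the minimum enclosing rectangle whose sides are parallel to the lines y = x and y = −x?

108

In coordinates u = x + y, v = x − y the rectangle is axis-aligned; the map (x,y)→(u,v) scales areas by 2.
u-values: 13, -5, 5, -4, 0; range = 13 − (-5) = 18.
v-values: 3, 3, -9, 2, -2; range = 3 − (-9) = 12.
Area = (18 × 12) / 2 = 108.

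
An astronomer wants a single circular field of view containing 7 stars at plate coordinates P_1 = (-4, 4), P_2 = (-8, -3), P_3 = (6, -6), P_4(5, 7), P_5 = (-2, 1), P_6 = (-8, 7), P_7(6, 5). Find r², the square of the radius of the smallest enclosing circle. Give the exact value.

A smallest enclosing disk is always determined by at most three of the input points on its boundary.
The farthest pair is P_3–P_6 with squared distance 365. The circle on this segment as diameter has centre (-1, 0.5) and r² = 365/4 = 91.25.
Check P_1: distance² to centre = 21.25 ≤ 91.25, so it lies inside.
All remaining points lie in this disk, and no smaller disk contains both endpoints, so this is the minimum enclosing circle.

91.25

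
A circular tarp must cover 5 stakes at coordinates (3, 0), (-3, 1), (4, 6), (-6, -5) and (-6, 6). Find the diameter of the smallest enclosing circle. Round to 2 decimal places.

14.87

A smallest enclosing disk is always determined by at most three of the input points on its boundary.
The farthest pair is (4, 6)–(-6, -5) with squared distance 221. The circle on this segment as diameter has centre (-1, 0.5) and r² = 221/4 = 55.25.
Check (3, 0): distance² to centre = 16.25 ≤ 55.25, so it lies inside.
All remaining points lie in this disk, and no smaller disk contains both endpoints, so this is the minimum enclosing circle.
Diameter = 2r = 2√(55.25) ≈ 14.87.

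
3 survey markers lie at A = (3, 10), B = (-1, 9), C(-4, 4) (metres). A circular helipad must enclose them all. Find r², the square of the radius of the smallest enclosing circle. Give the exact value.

Side lengths²: AB² = 17, AC² = 85, BC² = 34.
Since AC² = 85 ≥ 34 + 17 = 51, the angle opposite AC is not acute, so the smallest enclosing circle has AC as diameter.
Centre = midpoint of AC = (-0.5, 7), r² = 85/4 = 21.25.

21.25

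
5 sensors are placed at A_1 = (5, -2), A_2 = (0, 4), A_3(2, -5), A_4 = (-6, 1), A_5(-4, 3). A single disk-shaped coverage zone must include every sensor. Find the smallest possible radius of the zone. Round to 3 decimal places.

5.701

The farthest pair is A_1–A_4 with squared distance 130. The circle on this segment as diameter has centre (-0.5, -0.5) and r² = 130/4 = 32.5.
Check A_2: distance² to centre = 20.5 ≤ 32.5, so it lies inside.
All remaining points lie in this disk, and no smaller disk contains both endpoints, so this is the minimum enclosing circle.
r = √(32.5) ≈ 5.701.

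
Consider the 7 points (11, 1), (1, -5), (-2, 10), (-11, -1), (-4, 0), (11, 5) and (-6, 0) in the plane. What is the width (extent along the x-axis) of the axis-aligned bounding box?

max x = 11, min x = -11, so width = 22.

22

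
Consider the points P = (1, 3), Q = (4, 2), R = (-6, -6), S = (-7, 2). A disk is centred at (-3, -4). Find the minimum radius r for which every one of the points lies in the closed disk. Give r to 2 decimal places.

The required radius is the distance from (-3, -4) to the farthest point.
Squared distances: 65, 85, 13, 52.
Maximum is 85, attained at Q.
r = √85 ≈ 9.22.

9.22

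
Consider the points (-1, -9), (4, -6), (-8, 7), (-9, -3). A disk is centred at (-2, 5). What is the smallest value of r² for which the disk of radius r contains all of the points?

The required radius is the distance from (-2, 5) to the farthest point.
Squared distances: 197, 157, 40, 113.
Maximum is 197, attained at (-1, -9).

197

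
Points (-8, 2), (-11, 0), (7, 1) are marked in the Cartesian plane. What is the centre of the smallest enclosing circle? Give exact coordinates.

Call the three points A, B, C in the order given.
Side lengths²: AB² = 13, AC² = 226, BC² = 325.
Since BC² = 325 ≥ 226 + 13 = 239, the angle opposite BC is not acute, so the smallest enclosing circle has BC as diameter.
Centre = midpoint of BC = (-2, 0.5), r² = 325/4 = 81.25.
Centre = (-2, 0.5).

(-2, 0.5)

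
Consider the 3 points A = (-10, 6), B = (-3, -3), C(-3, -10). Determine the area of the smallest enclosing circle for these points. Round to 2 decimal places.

Side lengths²: AB² = 130, AC² = 305, BC² = 49.
Since AC² = 305 ≥ 130 + 49 = 179, the angle opposite AC is not acute, so the smallest enclosing circle has AC as diameter.
Centre = midpoint of AC = (-6.5, -2), r² = 305/4 = 76.25.
Area = π·r² = π·76.25 ≈ 239.55.

239.55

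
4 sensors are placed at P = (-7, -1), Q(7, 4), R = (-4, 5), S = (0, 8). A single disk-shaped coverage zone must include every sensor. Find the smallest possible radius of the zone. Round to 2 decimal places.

By Welzl's lemma the MEC is supported by two points (diametrically opposite) or three points (on a circumcircle).
The farthest pair is P–Q with squared distance 221. The circle on this segment as diameter has centre (0, 1.5) and r² = 221/4 = 55.25.
Check R: distance² to centre = 28.25 ≤ 55.25, so it lies inside.
All remaining points lie in this disk, and no smaller disk contains both endpoints, so this is the minimum enclosing circle.
r = √(55.25) ≈ 7.43.

7.43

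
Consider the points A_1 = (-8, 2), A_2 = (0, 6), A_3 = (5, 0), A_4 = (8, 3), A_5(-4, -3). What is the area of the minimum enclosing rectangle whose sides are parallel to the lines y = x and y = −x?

135

In coordinates u = x + y, v = x − y the rectangle is axis-aligned; the map (x,y)→(u,v) scales areas by 2.
u-values: -6, 6, 5, 11, -7; range = 11 − (-7) = 18.
v-values: -10, -6, 5, 5, -1; range = 5 − (-10) = 15.
Area = (18 × 15) / 2 = 135.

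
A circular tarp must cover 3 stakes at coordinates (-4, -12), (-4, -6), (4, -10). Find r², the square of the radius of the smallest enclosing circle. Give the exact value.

Call the three points A, B, C in the order given.
Side lengths²: AB² = 36, AC² = 68, BC² = 80.
Since BC² = 80 < 68 + 36 = 104, the triangle is acute, so the smallest enclosing circle is the circumcircle.
Circumcentre = (-0.5, -9), r² = 21.25.

21.25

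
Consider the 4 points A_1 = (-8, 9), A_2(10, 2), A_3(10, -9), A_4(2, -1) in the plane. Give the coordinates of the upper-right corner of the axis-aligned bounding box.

x-range [-8, 10], y-range [-9, 9].
The upper-right corner is (10, 9).

(10, 9)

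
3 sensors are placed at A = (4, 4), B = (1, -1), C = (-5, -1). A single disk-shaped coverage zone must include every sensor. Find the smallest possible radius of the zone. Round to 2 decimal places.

5.15

Side lengths²: AB² = 34, AC² = 106, BC² = 36.
Since AC² = 106 ≥ 36 + 34 = 70, the angle opposite AC is not acute, so the smallest enclosing circle has AC as diameter.
Centre = midpoint of AC = (-0.5, 1.5), r² = 106/4 = 26.5.
r = √(26.5) ≈ 5.15.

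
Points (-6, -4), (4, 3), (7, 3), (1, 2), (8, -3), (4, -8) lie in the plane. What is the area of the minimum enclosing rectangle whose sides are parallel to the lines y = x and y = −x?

In coordinates u = x + y, v = x − y the rectangle is axis-aligned; the map (x,y)→(u,v) scales areas by 2.
u-values: -10, 7, 10, 3, 5, -4; range = 10 − (-10) = 20.
v-values: -2, 1, 4, -1, 11, 12; range = 12 − (-2) = 14.
Area = (20 × 14) / 2 = 140.

140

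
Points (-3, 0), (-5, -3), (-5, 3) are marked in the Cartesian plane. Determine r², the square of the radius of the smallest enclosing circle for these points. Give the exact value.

Call the three points A, B, C in the order given.
Side lengths²: AB² = 13, AC² = 13, BC² = 36.
Since BC² = 36 ≥ 13 + 13 = 26, the angle opposite BC is not acute, so the smallest enclosing circle has BC as diameter.
Centre = midpoint of BC = (-5, 0), r² = 36/4 = 9.

9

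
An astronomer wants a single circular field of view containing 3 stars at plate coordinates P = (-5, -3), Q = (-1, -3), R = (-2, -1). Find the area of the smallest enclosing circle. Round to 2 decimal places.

12.76

Side lengths²: PQ² = 16, PR² = 13, QR² = 5.
Since PQ² = 16 < 13 + 5 = 18, the triangle is acute, so the smallest enclosing circle is the circumcircle.
Circumcentre = (-3, -2.75), r² = 4.0625.
Area = π·r² = π·4.0625 ≈ 12.76.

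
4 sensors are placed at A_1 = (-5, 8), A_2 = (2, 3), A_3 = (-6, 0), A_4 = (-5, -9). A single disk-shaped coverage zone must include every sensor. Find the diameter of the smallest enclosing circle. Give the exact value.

17

The minimum enclosing circle of a finite set is fixed by two of the points (as a diameter) or three (as a circumcircle).
The farthest pair is A_1–A_4 with squared distance 289. The circle on this segment as diameter has centre (-5, -0.5) and r² = 289/4 = 72.25.
Check A_2: distance² to centre = 61.25 ≤ 72.25, so it lies inside.
All remaining points lie in this disk, and no smaller disk contains both endpoints, so this is the minimum enclosing circle.
Diameter = 2r = 2√(72.25) = 17.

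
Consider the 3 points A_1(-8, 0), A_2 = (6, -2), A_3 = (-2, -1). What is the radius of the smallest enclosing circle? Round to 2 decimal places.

Side lengths²: A_1A_2² = 200, A_1A_3² = 37, A_2A_3² = 65.
Since A_1A_2² = 200 ≥ 65 + 37 = 102, the angle opposite A_1A_2 is not acute, so the smallest enclosing circle has A_1A_2 as diameter.
Centre = midpoint of A_1A_2 = (-1, -1), r² = 200/4 = 50.
r = √50 ≈ 7.07.

7.07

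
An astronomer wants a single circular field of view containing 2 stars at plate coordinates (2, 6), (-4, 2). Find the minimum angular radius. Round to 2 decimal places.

3.61

The smallest circle enclosing two points has them as diameter endpoints.
Centre = midpoint = (-1, 4); r² = |(2, 6)−(-4, 2)|²/4 = 52/4 = 13.
r = √13 ≈ 3.61.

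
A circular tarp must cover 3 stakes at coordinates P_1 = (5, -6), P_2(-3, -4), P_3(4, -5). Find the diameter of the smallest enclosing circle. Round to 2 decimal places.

8.25

Side lengths²: P_1P_2² = 68, P_1P_3² = 2, P_2P_3² = 50.
Since P_1P_2² = 68 ≥ 50 + 2 = 52, the angle opposite P_1P_2 is not acute, so the smallest enclosing circle has P_1P_2 as diameter.
Centre = midpoint of P_1P_2 = (1, -5), r² = 68/4 = 17.
Diameter = 2r = 2√17 ≈ 8.25.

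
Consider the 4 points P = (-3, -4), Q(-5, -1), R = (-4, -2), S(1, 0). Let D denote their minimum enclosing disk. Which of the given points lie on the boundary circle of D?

The minimum enclosing circle of a finite set is fixed by two of the points (as a diameter) or three (as a circumcircle).
The minimum enclosing circle is determined by three boundary points: P, Q, S.
Their circumcentre is (-1.9, -1.1) with r² = 9.62.
The farthest remaining point R is at distance² 5.22 ≤ 9.62.
The points at distance exactly r from the centre are P, Q, S — 3 points.

P, Q, S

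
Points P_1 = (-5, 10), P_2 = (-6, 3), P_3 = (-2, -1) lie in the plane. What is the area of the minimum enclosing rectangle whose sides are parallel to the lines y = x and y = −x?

In coordinates u = x + y, v = x − y the rectangle is axis-aligned; the map (x,y)→(u,v) scales areas by 2.
u-values: 5, -3, -3; range = 5 − (-3) = 8.
v-values: -15, -9, -1; range = -1 − (-15) = 14.
Area = (8 × 14) / 2 = 56.

56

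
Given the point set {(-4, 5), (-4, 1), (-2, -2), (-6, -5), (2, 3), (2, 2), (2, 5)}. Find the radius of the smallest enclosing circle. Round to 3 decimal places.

A smallest enclosing disk is always determined by at most three of the input points on its boundary.
The farthest pair is (-6, -5)–(2, 5) with squared distance 164. The circle on this segment as diameter has centre (-2, 0) and r² = 164/4 = 41.
Check (-4, 5): distance² to centre = 29 ≤ 41, so it lies inside.
All remaining points lie in this disk, and no smaller disk contains both endpoints, so this is the minimum enclosing circle.
r = √41 ≈ 6.403.

6.403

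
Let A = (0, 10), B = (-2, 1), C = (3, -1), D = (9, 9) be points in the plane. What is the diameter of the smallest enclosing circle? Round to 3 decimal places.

13.601

The farthest pair is B–D with squared distance 185. The circle on this segment as diameter has centre (3.5, 5) and r² = 185/4 = 46.25.
Check A: distance² to centre = 37.25 ≤ 46.25, so it lies inside.
All remaining points lie in this disk, and no smaller disk contains both endpoints, so this is the minimum enclosing circle.
Diameter = 2r = 2√(46.25) ≈ 13.601.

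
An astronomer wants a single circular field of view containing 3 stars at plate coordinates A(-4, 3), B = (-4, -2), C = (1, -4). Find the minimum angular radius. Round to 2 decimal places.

Side lengths²: AB² = 25, AC² = 74, BC² = 29.
Since AC² = 74 ≥ 29 + 25 = 54, the angle opposite AC is not acute, so the smallest enclosing circle has AC as diameter.
Centre = midpoint of AC = (-1.5, -0.5), r² = 74/4 = 18.5.
r = √(18.5) ≈ 4.30.

4.30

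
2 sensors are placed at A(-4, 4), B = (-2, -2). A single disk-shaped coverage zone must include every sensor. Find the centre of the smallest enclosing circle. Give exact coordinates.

(-3, 1)

The smallest circle enclosing two points has them as diameter endpoints.
Centre = midpoint = (-3, 1); r² = |AB|²/4 = 40/4 = 10.
Centre = (-3, 1).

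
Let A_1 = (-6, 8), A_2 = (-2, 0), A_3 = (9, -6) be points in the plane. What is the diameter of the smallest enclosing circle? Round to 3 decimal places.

Side lengths²: A_1A_2² = 80, A_1A_3² = 421, A_2A_3² = 157.
Since A_1A_3² = 421 ≥ 157 + 80 = 237, the angle opposite A_1A_3 is not acute, so the smallest enclosing circle has A_1A_3 as diameter.
Centre = midpoint of A_1A_3 = (1.5, 1), r² = 421/4 = 105.25.
Diameter = 2r = 2√(105.25) ≈ 20.518.

20.518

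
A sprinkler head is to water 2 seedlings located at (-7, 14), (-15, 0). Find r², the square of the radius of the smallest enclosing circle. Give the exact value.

65

The smallest circle enclosing two points has them as diameter endpoints.
Centre = midpoint = (-11, 7); r² = |(-7, 14)−(-15, 0)|²/4 = 260/4 = 65.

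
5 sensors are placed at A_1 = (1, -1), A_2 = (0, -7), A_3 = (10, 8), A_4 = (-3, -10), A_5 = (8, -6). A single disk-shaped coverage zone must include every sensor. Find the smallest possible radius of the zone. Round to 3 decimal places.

11.102

The minimum enclosing circle of a finite set is fixed by two of the points (as a diameter) or three (as a circumcircle).
The farthest pair is A_3–A_4 with squared distance 493. The circle on this segment as diameter has centre (3.5, -1) and r² = 493/4 = 123.25.
Check A_1: distance² to centre = 6.25 ≤ 123.25, so it lies inside.
All remaining points lie in this disk, and no smaller disk contains both endpoints, so this is the minimum enclosing circle.
r = √(123.25) ≈ 11.102.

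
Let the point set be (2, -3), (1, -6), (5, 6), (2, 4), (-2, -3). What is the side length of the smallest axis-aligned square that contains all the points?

12

The bounding box has width 7 and height 12.
An axis-aligned square enclosing the set must have side ≥ max(width, height).
So the minimum side is max(7, 12) = 12.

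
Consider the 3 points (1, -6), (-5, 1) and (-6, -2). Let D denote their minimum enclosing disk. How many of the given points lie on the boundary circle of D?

2

Call the three points A, B, C in the order given.
Side lengths²: AB² = 85, AC² = 65, BC² = 10.
Since AB² = 85 ≥ 65 + 10 = 75, the angle opposite AB is not acute, so the smallest enclosing circle has AB as diameter.
Centre = midpoint of AB = (-2, -2.5), r² = 85/4 = 21.25.
The points at distance exactly r from the centre are (1, -6), (-5, 1) — 2 points.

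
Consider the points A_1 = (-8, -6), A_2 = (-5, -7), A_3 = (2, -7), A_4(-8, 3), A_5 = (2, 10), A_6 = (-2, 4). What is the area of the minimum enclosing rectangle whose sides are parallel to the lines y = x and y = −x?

In coordinates u = x + y, v = x − y the rectangle is axis-aligned; the map (x,y)→(u,v) scales areas by 2.
u-values: -14, -12, -5, -5, 12, 2; range = 12 − (-14) = 26.
v-values: -2, 2, 9, -11, -8, -6; range = 9 − (-11) = 20.
Area = (26 × 20) / 2 = 260.

260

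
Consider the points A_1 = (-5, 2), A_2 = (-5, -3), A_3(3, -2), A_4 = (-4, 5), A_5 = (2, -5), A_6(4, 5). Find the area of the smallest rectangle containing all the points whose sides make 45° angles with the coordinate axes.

In coordinates u = x + y, v = x − y the rectangle is axis-aligned; the map (x,y)→(u,v) scales areas by 2.
u-values: -3, -8, 1, 1, -3, 9; range = 9 − (-8) = 17.
v-values: -7, -2, 5, -9, 7, -1; range = 7 − (-9) = 16.
Area = (17 × 16) / 2 = 136.

136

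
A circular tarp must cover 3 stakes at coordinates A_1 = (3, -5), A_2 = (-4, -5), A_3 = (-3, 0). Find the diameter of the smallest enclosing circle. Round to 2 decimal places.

7.96

Side lengths²: A_1A_2² = 49, A_1A_3² = 61, A_2A_3² = 26.
Since A_1A_3² = 61 < 49 + 26 = 75, the triangle is acute, so the smallest enclosing circle is the circumcircle.
Circumcentre = (-0.5, -3.1), r² = 15.86.
Diameter = 2r = 2√(15.86) ≈ 7.96.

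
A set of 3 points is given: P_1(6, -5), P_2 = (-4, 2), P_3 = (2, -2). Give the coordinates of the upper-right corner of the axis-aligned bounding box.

x-range [-4, 6], y-range [-5, 2].
The upper-right corner is (6, 2).

(6, 2)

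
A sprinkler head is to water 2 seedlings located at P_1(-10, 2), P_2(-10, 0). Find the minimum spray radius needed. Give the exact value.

1

The smallest circle enclosing two points has them as diameter endpoints.
Centre = midpoint = (-10, 1); r² = |P_1P_2|²/4 = 4/4 = 1.
r = √1 = 1.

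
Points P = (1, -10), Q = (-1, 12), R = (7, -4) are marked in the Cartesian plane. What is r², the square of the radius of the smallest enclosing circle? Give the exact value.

Side lengths²: PQ² = 488, PR² = 72, QR² = 320.
Since PQ² = 488 ≥ 320 + 72 = 392, the angle opposite PQ is not acute, so the smallest enclosing circle has PQ as diameter.
Centre = midpoint of PQ = (0, 1), r² = 488/4 = 122.

122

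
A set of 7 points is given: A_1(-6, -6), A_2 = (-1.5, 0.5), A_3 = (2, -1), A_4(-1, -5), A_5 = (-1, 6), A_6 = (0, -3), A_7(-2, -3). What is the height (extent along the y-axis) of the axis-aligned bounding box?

max y = 6, min y = -6, so height = 12.

12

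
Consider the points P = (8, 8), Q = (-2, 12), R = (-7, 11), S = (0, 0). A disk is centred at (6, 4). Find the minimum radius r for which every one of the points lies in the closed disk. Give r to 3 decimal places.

The required radius is the distance from (6, 4) to the farthest point.
Squared distances: 20, 128, 218, 52.
Maximum is 218, attained at R.
r = √218 ≈ 14.765.

14.765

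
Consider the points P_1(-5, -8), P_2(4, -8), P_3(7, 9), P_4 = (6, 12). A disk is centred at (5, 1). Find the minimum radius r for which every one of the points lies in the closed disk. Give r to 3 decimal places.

13.454

The required radius is the distance from (5, 1) to the farthest point.
Squared distances: 181, 82, 68, 122.
Maximum is 181, attained at P_1.
r = √181 ≈ 13.454.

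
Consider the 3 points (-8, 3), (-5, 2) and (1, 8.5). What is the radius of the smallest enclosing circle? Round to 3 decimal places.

Call the three points A, B, C in the order given.
Side lengths²: AB² = 10, AC² = 111.25, BC² = 78.25.
Since AC² = 111.25 ≥ 78.25 + 10 = 88.25, the angle opposite AC is not acute, so the smallest enclosing circle has AC as diameter.
Centre = midpoint of AC = (-3.5, 5.75), r² = 111.25/4 = 27.8125.
r = √(27.8125) ≈ 5.274.

5.274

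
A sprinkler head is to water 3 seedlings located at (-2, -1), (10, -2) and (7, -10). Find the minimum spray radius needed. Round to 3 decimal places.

Call the three points A, B, C in the order given.
Side lengths²: AB² = 145, AC² = 162, BC² = 73.
Since AC² = 162 < 145 + 73 = 218, the triangle is acute, so the smallest enclosing circle is the circumcircle.
Circumcentre = (83/22, -93/22), r² = 10585/242.
r = √(10585/242) ≈ 6.614.

6.614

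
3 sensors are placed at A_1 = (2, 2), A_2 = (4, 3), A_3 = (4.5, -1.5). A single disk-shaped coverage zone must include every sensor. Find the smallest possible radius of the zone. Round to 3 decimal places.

Side lengths²: A_1A_2² = 5, A_1A_3² = 18.5, A_2A_3² = 20.5.
Since A_2A_3² = 20.5 < 18.5 + 5 = 23.5, the triangle is acute, so the smallest enclosing circle is the circumcircle.
Circumcentre = (74/19, 27/38), r² = 7585/1444.
r = √(7585/1444) ≈ 2.292.

2.292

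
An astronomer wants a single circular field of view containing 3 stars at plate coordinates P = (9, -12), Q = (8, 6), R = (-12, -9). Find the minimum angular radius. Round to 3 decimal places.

12.748

Side lengths²: PQ² = 325, PR² = 450, QR² = 625.
Since QR² = 625 < 450 + 325 = 775, the triangle is acute, so the smallest enclosing circle is the circumcircle.
Circumcentre = (-0.5, -3.5), r² = 162.5.
r = √(162.5) ≈ 12.748.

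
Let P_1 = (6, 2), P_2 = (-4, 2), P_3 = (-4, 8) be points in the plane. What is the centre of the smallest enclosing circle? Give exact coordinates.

Side lengths²: P_1P_2² = 100, P_1P_3² = 136, P_2P_3² = 36.
Since P_1P_3² = 136 ≥ 100 + 36 = 136, the angle opposite P_1P_3 is not acute, so the smallest enclosing circle has P_1P_3 as diameter.
Centre = midpoint of P_1P_3 = (1, 5), r² = 136/4 = 34.
Centre = (1, 5).

(1, 5)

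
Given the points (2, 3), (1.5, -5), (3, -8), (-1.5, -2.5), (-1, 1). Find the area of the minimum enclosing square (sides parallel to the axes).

The bounding box has width 4.5 and height 11.
An axis-aligned square enclosing the set must have side ≥ max(width, height).
So the minimum side is max(4.5, 11) = 11.
Area = 11² = 121.

121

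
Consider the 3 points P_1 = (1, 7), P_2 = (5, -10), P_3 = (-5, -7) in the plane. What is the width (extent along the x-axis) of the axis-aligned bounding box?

max x = 5, min x = -5, so width = 10.

10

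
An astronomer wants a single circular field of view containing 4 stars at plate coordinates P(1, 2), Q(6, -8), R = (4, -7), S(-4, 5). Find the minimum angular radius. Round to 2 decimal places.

By Welzl's lemma the MEC is supported by two points (diametrically opposite) or three points (on a circumcircle).
The farthest pair is Q–S with squared distance 269. The circle on this segment as diameter has centre (1, -1.5) and r² = 269/4 = 67.25.
Check P: distance² to centre = 12.25 ≤ 67.25, so it lies inside.
All remaining points lie in this disk, and no smaller disk contains both endpoints, so this is the minimum enclosing circle.
r = √(67.25) ≈ 8.20.

8.20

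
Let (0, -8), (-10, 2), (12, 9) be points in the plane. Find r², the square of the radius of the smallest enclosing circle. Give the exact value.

Call the three points A, B, C in the order given.
Side lengths²: AB² = 200, AC² = 433, BC² = 533.
Since BC² = 533 < 433 + 200 = 633, the triangle is acute, so the smallest enclosing circle is the circumcircle.
Circumcentre = (93/58, 209/58), r² = 230789/1682.

230789/1682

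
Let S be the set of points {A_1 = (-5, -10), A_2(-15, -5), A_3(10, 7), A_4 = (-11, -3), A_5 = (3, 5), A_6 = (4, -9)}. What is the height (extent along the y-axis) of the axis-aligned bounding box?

max y = 7, min y = -10, so height = 17.

17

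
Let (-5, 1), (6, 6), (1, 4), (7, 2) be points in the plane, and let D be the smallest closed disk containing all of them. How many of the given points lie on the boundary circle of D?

A smallest enclosing disk is always determined by at most three of the input points on its boundary.
The minimum enclosing circle is determined by three boundary points: (-5, 1), (6, 6), (7, 2).
Their circumcentre is (89/98, 255/98) with r² = 179945/4802.
The farthest remaining point (1, 4) is at distance² 9425/4802 ≤ 179945/4802.
The points at distance exactly r from the centre are (-5, 1), (6, 6), (7, 2) — 3 points.

3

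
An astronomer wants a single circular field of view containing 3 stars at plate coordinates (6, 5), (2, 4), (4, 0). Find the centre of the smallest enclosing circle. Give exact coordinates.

Call the three points A, B, C in the order given.
Side lengths²: AB² = 17, AC² = 29, BC² = 20.
Since AC² = 29 < 20 + 17 = 37, the triangle is acute, so the smallest enclosing circle is the circumcircle.
Circumcentre = (40/9, 49/18), r² = 2465/324.
Centre = (40/9, 49/18).

(40/9, 49/18)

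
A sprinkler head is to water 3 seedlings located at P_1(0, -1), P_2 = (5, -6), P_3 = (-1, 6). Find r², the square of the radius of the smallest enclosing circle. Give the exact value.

45

Side lengths²: P_1P_2² = 50, P_1P_3² = 50, P_2P_3² = 180.
Since P_2P_3² = 180 ≥ 50 + 50 = 100, the angle opposite P_2P_3 is not acute, so the smallest enclosing circle has P_2P_3 as diameter.
Centre = midpoint of P_2P_3 = (2, 0), r² = 180/4 = 45.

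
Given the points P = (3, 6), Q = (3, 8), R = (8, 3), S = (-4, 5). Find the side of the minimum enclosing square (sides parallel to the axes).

The bounding box has width 12 and height 5.
An axis-aligned square enclosing the set must have side ≥ max(width, height).
So the minimum side is max(12, 5) = 12.

12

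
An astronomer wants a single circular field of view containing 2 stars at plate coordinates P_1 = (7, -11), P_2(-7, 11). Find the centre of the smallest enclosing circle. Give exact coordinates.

(0, 0)

The smallest circle enclosing two points has them as diameter endpoints.
Centre = midpoint = (0, 0); r² = |P_1P_2|²/4 = 680/4 = 170.
Centre = (0, 0).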